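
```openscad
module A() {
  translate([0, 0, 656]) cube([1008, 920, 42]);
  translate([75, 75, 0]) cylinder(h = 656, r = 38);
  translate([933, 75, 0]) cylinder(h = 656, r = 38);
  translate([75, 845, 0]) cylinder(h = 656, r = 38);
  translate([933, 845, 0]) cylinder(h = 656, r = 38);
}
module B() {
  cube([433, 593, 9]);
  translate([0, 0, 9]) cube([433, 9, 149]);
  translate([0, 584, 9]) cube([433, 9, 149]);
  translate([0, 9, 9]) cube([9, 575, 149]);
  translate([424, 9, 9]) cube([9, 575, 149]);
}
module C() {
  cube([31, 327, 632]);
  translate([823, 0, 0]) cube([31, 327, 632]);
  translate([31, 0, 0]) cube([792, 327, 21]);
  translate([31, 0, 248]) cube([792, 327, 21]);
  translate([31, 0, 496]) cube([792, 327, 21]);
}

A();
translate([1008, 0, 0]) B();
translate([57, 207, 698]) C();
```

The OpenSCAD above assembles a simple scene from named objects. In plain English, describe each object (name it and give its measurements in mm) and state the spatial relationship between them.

A is a table: top 1008 mm (x) × 920 mm (y), 42 mm thick, upper face at z = 698 mm, on four round legs of 76 mm diameter, each leg's bounding box inset 37 mm from the nearest pair of top edges, running from z = 0 to the bottom of the top.

B is an open-topped rectangular box: outside dimensions 433×593×158 mm, with a uniform wall and base thickness of 9 mm. The base is a full 433×593 slab on the floor; four walls sit on top of the base. The front and back walls (the −y and +y sides) span the full width; the two side walls fit between them.

C is a bookshelf 854 mm wide overall, 327 mm deep and 632 mm tall. The two sides are 31 mm thick vertical panels. 3 horizontal shelves of 21 mm thickness span between the inner faces of the sides; the lowest shelf sits on the floor and shelves are stacked with a clear vertical gap of 227 mm between each pair.

The open box is against the table's +x side, with their −y faces flush. The bookshelf is on top of the table.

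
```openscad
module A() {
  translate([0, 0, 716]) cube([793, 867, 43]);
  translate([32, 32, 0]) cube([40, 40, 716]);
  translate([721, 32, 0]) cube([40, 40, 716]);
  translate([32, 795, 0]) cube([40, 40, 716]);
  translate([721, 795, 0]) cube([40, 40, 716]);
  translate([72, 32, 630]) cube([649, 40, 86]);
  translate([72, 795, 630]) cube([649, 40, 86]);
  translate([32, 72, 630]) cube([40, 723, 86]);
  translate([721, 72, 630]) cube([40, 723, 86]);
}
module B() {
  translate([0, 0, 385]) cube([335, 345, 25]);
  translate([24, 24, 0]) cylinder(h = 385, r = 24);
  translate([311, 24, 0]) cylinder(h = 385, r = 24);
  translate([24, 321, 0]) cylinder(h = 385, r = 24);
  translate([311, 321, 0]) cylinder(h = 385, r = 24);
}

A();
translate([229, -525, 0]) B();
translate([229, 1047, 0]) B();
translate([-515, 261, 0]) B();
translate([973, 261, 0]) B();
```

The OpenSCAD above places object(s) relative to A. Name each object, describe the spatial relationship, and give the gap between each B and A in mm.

Each stool's nearest face is 180 mm from the table's bounding box.

A is a table. B is a stool. Four stools sit around the table at the −y, +y, −x, +x sides. The gap between each stool and the table is 180 mm.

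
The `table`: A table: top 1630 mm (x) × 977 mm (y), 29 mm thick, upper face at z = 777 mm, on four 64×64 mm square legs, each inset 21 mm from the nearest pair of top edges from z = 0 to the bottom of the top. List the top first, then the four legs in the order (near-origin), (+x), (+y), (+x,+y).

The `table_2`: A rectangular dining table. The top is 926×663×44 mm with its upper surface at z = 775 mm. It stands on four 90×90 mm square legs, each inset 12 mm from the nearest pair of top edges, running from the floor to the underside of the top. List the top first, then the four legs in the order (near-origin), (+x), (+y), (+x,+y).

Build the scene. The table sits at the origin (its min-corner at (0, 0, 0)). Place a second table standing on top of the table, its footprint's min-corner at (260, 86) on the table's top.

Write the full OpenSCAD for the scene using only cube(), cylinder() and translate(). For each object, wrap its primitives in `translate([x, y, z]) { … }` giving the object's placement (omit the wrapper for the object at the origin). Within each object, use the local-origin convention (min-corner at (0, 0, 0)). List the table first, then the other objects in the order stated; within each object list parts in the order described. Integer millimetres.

translate([0, 0, 748]) cube([1630, 977, 29]);
translate([21, 21, 0]) cube([64, 64, 748]);
translate([1545, 21, 0]) cube([64, 64, 748]);
translate([21, 892, 0]) cube([64, 64, 748]);
translate([1545, 892, 0]) cube([64, 64, 748]);
translate([260, 86, 777]) {
  translate([0, 0, 731]) cube([926, 663, 44]);
  translate([12, 12, 0]) cube([90, 90, 731]);
  translate([824, 12, 0]) cube([90, 90, 731]);
  translate([12, 561, 0]) cube([90, 90, 731]);
  translate([824, 561, 0]) cube([90, 90, 731]);
}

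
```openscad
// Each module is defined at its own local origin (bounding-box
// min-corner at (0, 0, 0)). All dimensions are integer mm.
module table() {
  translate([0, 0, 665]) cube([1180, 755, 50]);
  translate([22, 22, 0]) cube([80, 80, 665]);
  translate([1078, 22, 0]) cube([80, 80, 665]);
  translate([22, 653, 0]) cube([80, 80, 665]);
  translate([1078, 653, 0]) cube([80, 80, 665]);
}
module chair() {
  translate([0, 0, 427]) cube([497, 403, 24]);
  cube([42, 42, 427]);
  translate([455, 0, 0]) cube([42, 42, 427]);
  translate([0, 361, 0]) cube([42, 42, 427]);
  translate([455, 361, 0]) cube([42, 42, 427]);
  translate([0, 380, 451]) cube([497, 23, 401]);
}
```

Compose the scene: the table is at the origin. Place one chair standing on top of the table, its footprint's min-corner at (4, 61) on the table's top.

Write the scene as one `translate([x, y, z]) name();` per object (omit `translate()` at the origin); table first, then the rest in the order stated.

table();
translate([4, 61, 715]) chair();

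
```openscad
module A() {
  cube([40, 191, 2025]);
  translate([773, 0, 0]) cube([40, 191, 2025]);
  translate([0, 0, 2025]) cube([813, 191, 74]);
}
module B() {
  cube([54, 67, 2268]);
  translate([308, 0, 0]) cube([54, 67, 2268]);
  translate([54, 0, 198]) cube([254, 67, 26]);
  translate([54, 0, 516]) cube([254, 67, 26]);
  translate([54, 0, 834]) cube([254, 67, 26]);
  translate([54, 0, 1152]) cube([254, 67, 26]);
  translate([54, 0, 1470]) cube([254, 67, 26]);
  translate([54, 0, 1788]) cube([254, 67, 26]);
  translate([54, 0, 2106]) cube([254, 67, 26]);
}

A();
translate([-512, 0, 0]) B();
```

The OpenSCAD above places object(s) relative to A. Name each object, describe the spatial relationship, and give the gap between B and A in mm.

A is a door frame. B is a ladder. The ladder is on the floor beside the door frame on its −x side. The gap between the ladder and the door frame is 150 mm.

The ladder's nearest face is 150 mm from the door frame's −x face.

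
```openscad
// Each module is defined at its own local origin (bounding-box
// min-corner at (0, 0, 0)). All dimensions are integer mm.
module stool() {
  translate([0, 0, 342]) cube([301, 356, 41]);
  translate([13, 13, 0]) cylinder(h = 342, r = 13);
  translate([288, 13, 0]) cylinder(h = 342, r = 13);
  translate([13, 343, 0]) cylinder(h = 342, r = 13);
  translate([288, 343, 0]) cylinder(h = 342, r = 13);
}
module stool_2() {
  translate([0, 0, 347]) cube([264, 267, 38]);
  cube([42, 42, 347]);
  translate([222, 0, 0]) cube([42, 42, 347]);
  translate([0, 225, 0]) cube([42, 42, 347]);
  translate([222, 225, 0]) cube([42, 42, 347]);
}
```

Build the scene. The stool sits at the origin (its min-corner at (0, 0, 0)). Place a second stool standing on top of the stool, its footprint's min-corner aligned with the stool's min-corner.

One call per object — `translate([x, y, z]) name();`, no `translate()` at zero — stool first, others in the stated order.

stool();
translate([0, 0, 383]) stool_2();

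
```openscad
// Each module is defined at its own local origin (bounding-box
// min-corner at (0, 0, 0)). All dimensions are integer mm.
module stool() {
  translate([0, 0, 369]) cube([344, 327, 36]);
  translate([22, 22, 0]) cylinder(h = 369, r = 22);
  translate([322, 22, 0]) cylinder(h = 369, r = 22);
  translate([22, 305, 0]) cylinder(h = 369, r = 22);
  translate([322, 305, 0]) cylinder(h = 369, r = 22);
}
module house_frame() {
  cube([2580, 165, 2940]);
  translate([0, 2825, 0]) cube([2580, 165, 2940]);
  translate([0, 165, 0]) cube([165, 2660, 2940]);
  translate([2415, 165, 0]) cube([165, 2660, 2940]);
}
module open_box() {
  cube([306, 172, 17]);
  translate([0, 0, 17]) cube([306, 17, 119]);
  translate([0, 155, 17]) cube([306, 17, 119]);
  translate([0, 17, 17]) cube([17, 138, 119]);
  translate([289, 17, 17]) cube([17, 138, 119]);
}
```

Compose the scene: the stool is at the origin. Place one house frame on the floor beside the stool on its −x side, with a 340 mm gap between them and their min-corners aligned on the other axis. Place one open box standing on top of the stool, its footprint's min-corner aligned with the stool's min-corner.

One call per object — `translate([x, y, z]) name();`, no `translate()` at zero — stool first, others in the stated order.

stool();
translate([-2920, 0, 0]) house_frame();
translate([0, 0, 405]) open_box();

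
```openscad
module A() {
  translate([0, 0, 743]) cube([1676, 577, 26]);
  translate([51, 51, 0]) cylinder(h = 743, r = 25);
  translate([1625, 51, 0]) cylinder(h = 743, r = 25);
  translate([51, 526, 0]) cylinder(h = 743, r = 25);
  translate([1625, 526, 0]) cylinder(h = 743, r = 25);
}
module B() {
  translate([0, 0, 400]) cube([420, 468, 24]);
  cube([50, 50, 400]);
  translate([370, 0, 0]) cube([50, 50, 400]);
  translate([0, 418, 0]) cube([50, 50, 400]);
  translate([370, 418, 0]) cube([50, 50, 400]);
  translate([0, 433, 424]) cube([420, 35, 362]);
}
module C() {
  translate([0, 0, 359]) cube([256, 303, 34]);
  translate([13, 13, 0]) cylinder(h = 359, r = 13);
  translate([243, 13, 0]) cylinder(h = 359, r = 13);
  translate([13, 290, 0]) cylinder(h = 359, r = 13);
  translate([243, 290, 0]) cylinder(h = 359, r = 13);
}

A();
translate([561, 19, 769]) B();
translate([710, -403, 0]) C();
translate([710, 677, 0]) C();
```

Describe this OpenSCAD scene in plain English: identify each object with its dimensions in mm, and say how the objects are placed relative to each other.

A is a rectangular dining table. The top is 1676×577×26 mm with its upper surface at z = 769 mm. It stands on four round legs of 50 mm diameter, each leg's bounding box inset 26 mm from the nearest pair of top edges, running from the floor to the underside of the top.

B is a chair: 420×468 mm seat, 24 mm thick, top at z = 424 mm, on four 50 mm square corner legs flush with the seat edges. A 35 mm thick backrest slab spans the full seat width, extending 362 mm above the seat top, its back face flush with the seat's +y edge.

C is a simple wooden stool: a rectangular seat 256 mm (x) by 303 mm (y), 34 mm thick, top face at z = 393 mm, on four round legs, each 26 mm in diameter. The legs rest on z = 0, each leg's axis is inset half a diameter from the nearest pair of seat edges (so the leg's bounding box is flush with the corner).

The chair is on top of the table. Two stools sit around the table at the −y, +y sides.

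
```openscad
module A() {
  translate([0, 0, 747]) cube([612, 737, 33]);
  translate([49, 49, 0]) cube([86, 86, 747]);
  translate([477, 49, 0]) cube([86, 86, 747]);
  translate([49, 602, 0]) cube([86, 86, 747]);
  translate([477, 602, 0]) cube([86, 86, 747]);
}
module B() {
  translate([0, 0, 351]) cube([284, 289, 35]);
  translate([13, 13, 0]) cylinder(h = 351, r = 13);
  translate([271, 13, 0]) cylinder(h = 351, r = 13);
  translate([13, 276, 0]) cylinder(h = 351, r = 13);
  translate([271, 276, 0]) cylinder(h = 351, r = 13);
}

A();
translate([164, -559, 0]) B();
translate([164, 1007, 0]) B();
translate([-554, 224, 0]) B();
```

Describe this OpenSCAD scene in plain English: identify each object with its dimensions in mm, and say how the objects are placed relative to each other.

A is a table with a 612×737 mm rectangular top, 33 mm thick, top surface at z = 780 mm, supported by four 86×86 mm square legs, each inset 49 mm from the nearest pair of top edges, running from the floor.

B is a four-legged stool. The seat is 284×289 mm, 35 mm thick, top at z = 386 mm. It stands on four round legs, each 26 mm in diameter, from z = 0 to the seat underside, each leg's axis is inset half a diameter from the nearest pair of seat edges (so the leg's bounding box is flush with the corner).

Three stools sit around the table at the −y, +y, −x sides.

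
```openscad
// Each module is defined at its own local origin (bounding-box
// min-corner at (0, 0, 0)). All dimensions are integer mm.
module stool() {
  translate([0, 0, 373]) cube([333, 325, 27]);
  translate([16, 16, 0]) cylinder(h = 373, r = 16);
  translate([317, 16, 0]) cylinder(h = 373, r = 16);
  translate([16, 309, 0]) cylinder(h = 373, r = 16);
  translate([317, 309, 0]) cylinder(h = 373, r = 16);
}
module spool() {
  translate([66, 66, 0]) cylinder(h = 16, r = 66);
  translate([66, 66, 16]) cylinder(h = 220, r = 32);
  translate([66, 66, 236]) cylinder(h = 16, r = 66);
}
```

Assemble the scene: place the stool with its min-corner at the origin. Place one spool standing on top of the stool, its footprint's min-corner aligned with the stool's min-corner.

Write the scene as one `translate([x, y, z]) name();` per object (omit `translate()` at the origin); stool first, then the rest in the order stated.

stool();
translate([0, 0, 400]) spool();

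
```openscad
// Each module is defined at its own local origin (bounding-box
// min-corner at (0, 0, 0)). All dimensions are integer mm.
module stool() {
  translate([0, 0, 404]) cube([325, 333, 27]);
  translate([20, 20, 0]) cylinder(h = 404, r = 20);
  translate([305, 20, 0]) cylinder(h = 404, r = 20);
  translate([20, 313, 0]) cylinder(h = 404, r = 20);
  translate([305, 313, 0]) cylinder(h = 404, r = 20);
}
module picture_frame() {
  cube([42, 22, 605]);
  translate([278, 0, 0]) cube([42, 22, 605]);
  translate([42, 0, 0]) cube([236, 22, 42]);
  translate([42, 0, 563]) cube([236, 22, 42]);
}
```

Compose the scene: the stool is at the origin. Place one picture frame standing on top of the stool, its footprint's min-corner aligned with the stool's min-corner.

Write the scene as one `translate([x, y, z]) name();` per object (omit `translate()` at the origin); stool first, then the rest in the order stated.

stool();
translate([0, 0, 431]) picture_frame();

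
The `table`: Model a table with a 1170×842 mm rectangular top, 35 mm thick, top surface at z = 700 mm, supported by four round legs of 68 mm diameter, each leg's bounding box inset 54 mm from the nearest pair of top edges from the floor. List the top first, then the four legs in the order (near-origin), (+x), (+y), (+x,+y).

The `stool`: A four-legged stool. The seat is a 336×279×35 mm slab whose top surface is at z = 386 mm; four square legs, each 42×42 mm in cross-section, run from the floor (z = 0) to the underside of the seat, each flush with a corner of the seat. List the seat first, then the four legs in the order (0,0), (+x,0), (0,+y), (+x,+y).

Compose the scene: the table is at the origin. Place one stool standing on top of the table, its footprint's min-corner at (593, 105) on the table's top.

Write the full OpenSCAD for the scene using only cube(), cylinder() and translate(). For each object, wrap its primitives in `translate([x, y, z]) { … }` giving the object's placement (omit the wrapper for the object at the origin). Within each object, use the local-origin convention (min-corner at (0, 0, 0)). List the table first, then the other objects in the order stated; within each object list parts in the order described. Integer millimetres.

translate([0, 0, 665]) cube([1170, 842, 35]);
translate([88, 88, 0]) cylinder(h = 665, r = 34);
translate([1082, 88, 0]) cylinder(h = 665, r = 34);
translate([88, 754, 0]) cylinder(h = 665, r = 34);
translate([1082, 754, 0]) cylinder(h = 665, r = 34);
translate([593, 105, 700]) {
  translate([0, 0, 351]) cube([336, 279, 35]);
  cube([42, 42, 351]);
  translate([294, 0, 0]) cube([42, 42, 351]);
  translate([0, 237, 0]) cube([42, 42, 351]);
  translate([294, 237, 0]) cube([42, 42, 351]);
}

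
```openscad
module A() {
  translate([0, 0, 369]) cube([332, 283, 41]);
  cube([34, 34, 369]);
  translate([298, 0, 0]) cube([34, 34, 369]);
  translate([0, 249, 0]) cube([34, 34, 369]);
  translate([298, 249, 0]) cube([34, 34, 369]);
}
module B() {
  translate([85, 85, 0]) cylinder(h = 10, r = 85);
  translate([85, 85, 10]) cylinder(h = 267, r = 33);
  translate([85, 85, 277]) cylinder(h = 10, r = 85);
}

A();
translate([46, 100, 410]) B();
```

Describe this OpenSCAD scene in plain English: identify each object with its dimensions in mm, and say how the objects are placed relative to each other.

A is a simple wooden stool: a rectangular seat 332 mm (x) by 283 mm (y), 41 mm thick, top face at z = 410 mm, on four square legs, each 34×34 mm in cross-section. The legs rest on z = 0, each flush with a corner of the seat.

B is a spool: two coaxial disc flanges of radius 85 mm and thickness 10 mm, joined by a core cylinder of radius 33 mm and height 267 mm. The lower flange rests on z = 0 and the three cylinders share a vertical axis.

The spool is on top of the stool.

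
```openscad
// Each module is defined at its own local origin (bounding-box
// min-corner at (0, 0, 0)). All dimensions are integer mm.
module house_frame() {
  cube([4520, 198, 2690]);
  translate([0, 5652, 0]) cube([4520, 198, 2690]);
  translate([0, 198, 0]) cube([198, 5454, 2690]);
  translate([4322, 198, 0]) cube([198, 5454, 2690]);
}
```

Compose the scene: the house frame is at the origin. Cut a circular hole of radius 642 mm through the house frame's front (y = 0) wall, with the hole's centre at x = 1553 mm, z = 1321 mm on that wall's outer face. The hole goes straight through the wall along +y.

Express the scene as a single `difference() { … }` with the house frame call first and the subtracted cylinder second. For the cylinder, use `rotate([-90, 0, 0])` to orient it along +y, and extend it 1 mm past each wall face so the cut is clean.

difference() {
  house_frame();
  translate([1553, -1, 1321]) rotate([-90, 0, 0]) cylinder(h = 200, r = 642);
}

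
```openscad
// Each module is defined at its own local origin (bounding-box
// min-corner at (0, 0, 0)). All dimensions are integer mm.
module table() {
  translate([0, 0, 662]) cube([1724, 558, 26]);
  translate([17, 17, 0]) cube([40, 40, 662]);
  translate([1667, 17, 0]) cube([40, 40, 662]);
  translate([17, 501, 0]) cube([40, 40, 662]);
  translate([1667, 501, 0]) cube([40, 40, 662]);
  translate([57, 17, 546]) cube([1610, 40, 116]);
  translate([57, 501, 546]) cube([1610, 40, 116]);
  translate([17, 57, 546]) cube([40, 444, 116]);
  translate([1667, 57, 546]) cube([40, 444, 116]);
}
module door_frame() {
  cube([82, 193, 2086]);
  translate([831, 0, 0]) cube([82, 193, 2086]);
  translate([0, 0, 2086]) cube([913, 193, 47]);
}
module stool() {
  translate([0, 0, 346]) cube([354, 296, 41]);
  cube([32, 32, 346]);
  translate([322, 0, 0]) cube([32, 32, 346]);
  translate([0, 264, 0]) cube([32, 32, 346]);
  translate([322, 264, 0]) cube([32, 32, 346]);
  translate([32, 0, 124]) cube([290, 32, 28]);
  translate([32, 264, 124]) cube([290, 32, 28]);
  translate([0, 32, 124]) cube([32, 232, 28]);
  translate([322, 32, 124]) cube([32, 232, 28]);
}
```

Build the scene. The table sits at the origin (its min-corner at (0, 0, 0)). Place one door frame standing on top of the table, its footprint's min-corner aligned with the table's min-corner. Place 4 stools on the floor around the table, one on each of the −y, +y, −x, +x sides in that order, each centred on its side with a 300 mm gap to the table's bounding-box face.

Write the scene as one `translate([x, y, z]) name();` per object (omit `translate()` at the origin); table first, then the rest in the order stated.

table();
translate([0, 0, 688]) door_frame();
translate([685, -596, 0]) stool();
translate([685, 858, 0]) stool();
translate([-654, 131, 0]) stool();
translate([2024, 131, 0]) stool();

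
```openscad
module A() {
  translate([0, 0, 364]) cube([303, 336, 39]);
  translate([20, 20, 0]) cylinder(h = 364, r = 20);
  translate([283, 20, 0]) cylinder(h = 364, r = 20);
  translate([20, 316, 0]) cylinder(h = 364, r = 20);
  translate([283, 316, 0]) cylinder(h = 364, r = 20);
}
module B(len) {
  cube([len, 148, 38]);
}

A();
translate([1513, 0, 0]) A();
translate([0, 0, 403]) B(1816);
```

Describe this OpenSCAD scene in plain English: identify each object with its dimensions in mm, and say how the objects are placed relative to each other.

A is a four-legged stool. The seat is 303×336 mm, 39 mm thick, top at z = 403 mm. It stands on four round legs, each 40 mm in diameter, from z = 0 to the seat underside, each leg's axis is inset half a diameter from the nearest pair of seat edges (so the leg's bounding box is flush with the corner).

B is a rectangular beam 1816 mm long (x), 148 mm deep (y), 38 mm thick (z).

The beam spans the tops of two stools placed 1210 mm apart, resting at z = 403 mm.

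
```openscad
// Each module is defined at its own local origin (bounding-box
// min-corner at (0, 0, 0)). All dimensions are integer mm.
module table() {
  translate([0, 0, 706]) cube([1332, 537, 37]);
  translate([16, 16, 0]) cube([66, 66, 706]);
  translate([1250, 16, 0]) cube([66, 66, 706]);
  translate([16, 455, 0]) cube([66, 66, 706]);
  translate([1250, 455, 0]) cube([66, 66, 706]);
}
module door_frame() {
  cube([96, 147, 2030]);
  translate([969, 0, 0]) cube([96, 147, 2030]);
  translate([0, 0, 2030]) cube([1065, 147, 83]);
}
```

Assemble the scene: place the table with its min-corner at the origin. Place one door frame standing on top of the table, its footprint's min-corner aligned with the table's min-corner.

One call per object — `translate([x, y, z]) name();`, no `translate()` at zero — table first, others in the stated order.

table();
translate([0, 0, 743]) door_frame();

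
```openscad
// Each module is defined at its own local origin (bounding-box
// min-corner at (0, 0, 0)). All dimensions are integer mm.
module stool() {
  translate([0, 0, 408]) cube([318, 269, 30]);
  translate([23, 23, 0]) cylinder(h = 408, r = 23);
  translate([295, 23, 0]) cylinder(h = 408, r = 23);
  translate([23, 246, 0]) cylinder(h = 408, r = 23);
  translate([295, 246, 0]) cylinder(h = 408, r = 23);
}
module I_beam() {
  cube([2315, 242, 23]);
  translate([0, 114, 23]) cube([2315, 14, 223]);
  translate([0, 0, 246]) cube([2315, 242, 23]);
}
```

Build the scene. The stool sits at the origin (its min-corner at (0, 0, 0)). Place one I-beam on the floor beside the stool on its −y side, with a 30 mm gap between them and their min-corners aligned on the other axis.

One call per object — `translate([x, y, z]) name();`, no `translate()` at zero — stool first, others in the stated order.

stool();
translate([0, -272, 0]) I_beam();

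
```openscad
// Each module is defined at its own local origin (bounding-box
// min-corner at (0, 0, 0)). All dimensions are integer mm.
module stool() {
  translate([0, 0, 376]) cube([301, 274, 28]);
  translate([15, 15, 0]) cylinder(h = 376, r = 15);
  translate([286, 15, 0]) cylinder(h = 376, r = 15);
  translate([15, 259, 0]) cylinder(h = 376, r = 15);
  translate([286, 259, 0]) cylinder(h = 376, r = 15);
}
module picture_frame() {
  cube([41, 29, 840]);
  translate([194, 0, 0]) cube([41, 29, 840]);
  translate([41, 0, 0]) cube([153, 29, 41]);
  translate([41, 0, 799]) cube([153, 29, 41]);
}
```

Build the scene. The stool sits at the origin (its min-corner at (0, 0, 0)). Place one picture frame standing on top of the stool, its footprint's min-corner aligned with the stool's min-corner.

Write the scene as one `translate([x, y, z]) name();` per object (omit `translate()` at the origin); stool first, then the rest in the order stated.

stool();
translate([0, 0, 404]) picture_frame();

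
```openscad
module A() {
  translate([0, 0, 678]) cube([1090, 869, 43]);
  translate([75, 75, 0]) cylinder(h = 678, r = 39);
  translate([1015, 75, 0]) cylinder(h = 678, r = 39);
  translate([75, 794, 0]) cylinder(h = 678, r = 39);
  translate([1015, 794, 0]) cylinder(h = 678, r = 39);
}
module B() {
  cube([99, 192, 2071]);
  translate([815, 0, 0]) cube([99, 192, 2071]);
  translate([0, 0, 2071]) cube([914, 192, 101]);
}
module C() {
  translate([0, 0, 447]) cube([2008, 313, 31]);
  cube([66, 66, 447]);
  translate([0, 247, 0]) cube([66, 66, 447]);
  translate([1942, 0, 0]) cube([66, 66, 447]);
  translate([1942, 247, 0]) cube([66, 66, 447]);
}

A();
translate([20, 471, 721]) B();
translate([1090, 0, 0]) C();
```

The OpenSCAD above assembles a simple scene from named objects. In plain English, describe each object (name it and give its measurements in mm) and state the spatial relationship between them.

A is a table with a 1090×869 mm rectangular top, 43 mm thick, top surface at z = 721 mm, supported by four round legs of 78 mm diameter, each leg's bounding box inset 36 mm from the nearest pair of top edges, running from the floor.

B is a door frame. The clear opening is 716 mm wide and 2071 mm high. Two 99 mm wide jambs, 192 mm deep, stand either side of the opening from the floor to the top of the opening. A 101 mm thick head sits across the top of both jambs, spanning the full outside width of the frame.

C is a long wooden bench with a 2008 mm (x) × 313 mm (y) seat, 31 mm thick, its top surface 478 mm above the floor. Four 66 mm square legs at the seat corners, flush with the edges, run from z = 0 to the seat underside.

The door frame is on top of the table. The bench is against the table's +x side, with their −y faces flush.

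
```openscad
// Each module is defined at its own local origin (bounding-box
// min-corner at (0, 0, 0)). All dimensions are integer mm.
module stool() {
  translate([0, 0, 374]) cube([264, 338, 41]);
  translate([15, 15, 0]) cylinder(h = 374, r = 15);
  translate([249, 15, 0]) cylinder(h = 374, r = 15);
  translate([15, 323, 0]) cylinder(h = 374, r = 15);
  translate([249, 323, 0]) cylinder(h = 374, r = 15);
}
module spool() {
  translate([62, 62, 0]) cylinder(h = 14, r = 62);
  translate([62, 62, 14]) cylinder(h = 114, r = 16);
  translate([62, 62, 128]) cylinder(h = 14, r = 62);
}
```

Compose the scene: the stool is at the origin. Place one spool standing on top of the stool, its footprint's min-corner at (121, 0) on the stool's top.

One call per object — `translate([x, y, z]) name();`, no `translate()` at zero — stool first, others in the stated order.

stool();
translate([121, 0, 415]) spool();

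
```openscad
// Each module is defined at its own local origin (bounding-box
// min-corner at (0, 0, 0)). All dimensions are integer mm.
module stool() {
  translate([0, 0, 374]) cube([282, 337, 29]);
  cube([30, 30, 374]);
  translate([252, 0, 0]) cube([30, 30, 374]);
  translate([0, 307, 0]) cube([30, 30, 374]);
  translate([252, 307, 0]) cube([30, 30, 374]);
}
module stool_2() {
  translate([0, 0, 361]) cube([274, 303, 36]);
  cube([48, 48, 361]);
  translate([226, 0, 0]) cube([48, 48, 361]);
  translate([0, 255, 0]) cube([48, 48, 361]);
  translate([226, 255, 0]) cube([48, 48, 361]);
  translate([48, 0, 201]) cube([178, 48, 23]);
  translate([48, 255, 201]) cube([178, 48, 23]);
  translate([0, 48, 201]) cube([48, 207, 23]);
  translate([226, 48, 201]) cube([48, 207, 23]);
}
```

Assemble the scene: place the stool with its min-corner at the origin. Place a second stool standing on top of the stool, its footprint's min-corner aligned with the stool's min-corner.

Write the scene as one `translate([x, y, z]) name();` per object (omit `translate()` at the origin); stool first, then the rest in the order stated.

stool();
translate([0, 0, 403]) stool_2();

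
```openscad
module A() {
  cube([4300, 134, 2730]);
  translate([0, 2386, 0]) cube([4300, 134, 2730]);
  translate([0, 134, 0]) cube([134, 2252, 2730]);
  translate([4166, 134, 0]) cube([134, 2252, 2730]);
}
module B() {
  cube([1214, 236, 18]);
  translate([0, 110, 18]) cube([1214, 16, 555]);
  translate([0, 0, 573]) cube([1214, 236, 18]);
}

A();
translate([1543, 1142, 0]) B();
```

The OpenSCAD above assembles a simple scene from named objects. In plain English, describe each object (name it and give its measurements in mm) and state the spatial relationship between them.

A is a box-shaped house frame (walls only): outside footprint 4300×2520 mm, wall height 2730 mm, wall thickness 134 mm. The two y-facing walls run the full x-width; the two x-facing walls fit between the inner faces of the y-facing walls.

B is an I-beam lying along x, 1214 mm long. Overall section height 591 mm. Two flanges 236 mm wide (y) and 18 mm thick, one on the floor and one at the top; a web 16 mm thick runs between them, centred on the flange width.

The I-beam sits inside the house frame, centred.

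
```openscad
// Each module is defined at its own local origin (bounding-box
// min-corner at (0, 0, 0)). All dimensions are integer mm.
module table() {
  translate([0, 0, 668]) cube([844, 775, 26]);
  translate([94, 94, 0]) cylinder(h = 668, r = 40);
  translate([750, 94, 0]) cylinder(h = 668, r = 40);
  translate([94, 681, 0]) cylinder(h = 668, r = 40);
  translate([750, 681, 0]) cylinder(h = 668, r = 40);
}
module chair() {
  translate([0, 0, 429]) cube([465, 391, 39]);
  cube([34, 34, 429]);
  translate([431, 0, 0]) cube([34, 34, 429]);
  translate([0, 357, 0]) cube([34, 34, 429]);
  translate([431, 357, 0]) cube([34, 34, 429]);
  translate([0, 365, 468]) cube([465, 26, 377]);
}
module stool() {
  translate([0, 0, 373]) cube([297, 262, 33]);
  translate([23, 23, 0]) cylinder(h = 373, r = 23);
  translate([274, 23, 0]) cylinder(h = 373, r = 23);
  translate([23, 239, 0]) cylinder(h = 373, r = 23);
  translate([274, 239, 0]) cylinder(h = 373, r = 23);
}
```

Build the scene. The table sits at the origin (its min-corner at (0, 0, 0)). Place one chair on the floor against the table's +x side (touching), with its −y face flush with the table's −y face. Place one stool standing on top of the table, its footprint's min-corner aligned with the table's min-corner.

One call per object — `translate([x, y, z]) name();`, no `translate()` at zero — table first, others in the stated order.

table();
translate([844, 0, 0]) chair();
translate([0, 0, 694]) stool();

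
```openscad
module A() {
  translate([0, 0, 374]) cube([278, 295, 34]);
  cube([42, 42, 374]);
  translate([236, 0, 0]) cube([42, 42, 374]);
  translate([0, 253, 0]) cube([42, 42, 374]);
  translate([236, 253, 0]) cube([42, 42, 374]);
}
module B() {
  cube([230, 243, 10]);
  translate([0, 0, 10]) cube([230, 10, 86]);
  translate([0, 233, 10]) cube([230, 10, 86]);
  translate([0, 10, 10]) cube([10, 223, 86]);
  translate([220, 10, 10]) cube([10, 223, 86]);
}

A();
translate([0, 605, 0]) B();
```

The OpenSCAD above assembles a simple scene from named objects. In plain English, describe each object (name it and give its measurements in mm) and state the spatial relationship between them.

A is a simple wooden stool: a rectangular seat 278 mm (x) by 295 mm (y), 34 mm thick, top face at z = 408 mm, on four square legs, each 42×42 mm in cross-section. The legs rest on z = 0, each flush with a corner of the seat.

B is an open-topped rectangular box: outside dimensions 230×243×96 mm, with a uniform wall and base thickness of 10 mm. The base is a full 230×243 slab on the floor; four walls sit on top of the base. The front and back walls (the −y and +y sides) span the full width; the two side walls fit between them.

The open box is on the floor beside the stool on its +y side.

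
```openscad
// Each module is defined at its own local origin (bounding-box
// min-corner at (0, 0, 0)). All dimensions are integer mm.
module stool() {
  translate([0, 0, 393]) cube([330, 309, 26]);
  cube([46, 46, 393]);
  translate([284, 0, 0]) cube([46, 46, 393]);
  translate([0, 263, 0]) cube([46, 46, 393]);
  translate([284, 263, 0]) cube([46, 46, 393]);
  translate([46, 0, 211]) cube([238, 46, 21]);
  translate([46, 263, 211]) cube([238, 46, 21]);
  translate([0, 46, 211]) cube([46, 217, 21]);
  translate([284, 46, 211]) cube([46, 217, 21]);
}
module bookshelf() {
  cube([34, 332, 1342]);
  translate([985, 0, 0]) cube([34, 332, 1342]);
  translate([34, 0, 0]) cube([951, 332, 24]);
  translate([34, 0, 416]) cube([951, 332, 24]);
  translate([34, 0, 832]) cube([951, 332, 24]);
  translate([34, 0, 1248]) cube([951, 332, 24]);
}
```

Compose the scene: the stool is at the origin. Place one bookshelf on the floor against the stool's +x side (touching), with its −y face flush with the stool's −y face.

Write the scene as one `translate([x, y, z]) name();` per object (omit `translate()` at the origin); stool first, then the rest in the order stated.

stool();
translate([330, 0, 0]) bookshelf();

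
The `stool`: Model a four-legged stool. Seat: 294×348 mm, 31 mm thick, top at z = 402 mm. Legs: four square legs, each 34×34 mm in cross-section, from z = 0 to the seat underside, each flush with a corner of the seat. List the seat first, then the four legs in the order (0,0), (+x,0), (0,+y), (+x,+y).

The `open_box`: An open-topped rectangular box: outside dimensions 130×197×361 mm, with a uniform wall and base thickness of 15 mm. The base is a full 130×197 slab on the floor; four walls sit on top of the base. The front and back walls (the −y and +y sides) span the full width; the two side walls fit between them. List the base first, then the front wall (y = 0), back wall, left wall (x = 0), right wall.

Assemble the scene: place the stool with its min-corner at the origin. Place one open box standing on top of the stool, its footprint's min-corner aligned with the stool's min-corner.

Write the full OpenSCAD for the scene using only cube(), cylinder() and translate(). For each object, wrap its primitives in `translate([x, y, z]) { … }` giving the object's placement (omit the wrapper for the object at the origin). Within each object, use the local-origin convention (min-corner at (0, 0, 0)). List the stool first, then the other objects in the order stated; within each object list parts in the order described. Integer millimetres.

translate([0, 0, 371]) cube([294, 348, 31]);
cube([34, 34, 371]);
translate([260, 0, 0]) cube([34, 34, 371]);
translate([0, 314, 0]) cube([34, 34, 371]);
translate([260, 314, 0]) cube([34, 34, 371]);
translate([0, 0, 402]) {
  cube([130, 197, 15]);
  translate([0, 0, 15]) cube([130, 15, 346]);
  translate([0, 182, 15]) cube([130, 15, 346]);
  translate([0, 15, 15]) cube([15, 167, 346]);
  translate([115, 15, 15]) cube([15, 167, 346]);
}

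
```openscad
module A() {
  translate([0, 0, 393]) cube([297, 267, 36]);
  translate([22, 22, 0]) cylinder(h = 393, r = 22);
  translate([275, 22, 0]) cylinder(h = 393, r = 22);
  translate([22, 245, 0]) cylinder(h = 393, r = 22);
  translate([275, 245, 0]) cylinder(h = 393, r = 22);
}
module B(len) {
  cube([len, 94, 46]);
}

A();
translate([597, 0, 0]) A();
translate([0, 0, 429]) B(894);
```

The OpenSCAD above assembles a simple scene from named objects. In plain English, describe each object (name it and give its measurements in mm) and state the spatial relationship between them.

A is a simple wooden stool: a rectangular seat 297 mm (x) by 267 mm (y), 36 mm thick, top face at z = 429 mm, on four round legs, each 44 mm in diameter. The legs rest on z = 0, each leg's axis is inset half a diameter from the nearest pair of seat edges (so the leg's bounding box is flush with the corner).

B is a rectangular beam 894 mm long (x), 94 mm deep (y), 46 mm thick (z).

The beam spans the tops of two stools placed 300 mm apart, resting at z = 429 mm.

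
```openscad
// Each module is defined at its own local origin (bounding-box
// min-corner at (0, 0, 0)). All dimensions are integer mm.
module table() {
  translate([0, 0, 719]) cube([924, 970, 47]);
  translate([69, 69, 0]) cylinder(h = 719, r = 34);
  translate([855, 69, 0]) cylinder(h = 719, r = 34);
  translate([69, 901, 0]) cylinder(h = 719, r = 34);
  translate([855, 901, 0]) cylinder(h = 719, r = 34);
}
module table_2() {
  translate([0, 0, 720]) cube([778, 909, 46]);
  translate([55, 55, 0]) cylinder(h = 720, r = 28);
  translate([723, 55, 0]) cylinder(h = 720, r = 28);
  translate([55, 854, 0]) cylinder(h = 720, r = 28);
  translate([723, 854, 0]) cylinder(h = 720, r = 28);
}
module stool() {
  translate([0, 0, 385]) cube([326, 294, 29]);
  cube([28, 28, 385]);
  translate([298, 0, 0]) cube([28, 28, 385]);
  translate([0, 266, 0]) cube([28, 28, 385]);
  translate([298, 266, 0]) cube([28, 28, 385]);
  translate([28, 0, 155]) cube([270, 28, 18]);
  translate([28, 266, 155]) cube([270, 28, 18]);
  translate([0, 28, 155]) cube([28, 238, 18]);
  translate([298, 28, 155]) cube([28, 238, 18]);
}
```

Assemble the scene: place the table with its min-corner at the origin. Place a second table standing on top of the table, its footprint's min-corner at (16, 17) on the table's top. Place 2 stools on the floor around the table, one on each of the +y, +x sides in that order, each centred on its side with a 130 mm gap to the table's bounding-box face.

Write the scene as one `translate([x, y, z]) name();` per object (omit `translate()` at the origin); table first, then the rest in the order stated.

table();
translate([16, 17, 766]) table_2();
translate([299, 1100, 0]) stool();
translate([1054, 338, 0]) stool();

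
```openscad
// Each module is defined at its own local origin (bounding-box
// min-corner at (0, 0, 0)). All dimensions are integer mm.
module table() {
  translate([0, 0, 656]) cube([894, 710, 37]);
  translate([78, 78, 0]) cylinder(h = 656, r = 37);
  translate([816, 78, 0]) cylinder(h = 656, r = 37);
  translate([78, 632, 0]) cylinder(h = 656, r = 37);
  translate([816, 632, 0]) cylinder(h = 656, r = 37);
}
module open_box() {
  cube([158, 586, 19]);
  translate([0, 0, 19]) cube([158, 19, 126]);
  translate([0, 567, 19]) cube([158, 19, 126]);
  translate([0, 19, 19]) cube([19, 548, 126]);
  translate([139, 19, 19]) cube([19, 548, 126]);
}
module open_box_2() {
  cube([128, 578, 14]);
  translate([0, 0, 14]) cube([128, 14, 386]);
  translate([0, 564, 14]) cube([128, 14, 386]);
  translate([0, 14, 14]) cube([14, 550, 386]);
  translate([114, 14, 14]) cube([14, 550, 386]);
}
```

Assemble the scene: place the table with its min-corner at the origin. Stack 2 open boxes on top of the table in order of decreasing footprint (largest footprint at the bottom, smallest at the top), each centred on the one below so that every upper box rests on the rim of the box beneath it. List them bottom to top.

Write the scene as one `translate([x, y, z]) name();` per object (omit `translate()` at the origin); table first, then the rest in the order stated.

table();
translate([368, 62, 693]) open_box();
translate([383, 66, 838]) open_box_2();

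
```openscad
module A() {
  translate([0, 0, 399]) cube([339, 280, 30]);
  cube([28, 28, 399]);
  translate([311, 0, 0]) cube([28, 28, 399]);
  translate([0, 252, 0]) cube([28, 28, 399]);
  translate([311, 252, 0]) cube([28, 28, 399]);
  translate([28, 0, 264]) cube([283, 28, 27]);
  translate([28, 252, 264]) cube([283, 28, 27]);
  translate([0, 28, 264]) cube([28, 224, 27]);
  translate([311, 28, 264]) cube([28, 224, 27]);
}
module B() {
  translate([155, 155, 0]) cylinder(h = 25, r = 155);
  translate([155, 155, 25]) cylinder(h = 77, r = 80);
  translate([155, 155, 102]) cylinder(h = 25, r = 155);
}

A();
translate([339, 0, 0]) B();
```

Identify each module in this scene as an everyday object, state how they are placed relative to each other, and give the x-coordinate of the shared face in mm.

A is a stool. B is a spool. The spool is against the stool's +x side, with their −y faces flush. The x-coordinate of the shared face is 339 mm.

The stool's +x face and the spool's −x face are both at x = 339 mm.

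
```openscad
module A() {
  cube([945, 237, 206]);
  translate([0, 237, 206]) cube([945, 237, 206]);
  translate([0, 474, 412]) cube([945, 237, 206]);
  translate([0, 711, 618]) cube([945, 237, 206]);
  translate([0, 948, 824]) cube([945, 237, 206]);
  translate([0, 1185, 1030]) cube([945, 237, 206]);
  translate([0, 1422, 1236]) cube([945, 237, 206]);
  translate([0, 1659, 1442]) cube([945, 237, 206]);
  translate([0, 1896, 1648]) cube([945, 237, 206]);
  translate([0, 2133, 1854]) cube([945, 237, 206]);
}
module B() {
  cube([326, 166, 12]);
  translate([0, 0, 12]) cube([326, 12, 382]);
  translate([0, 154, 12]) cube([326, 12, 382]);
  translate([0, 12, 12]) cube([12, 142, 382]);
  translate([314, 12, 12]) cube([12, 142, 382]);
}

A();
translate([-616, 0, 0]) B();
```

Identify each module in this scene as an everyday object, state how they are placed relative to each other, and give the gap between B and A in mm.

The open box's nearest face is 290 mm from the staircase's −x face.

A is a staircase. B is an open box. The open box is on the floor beside the staircase on its −x side. The gap between the open box and the staircase is 290 mm.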